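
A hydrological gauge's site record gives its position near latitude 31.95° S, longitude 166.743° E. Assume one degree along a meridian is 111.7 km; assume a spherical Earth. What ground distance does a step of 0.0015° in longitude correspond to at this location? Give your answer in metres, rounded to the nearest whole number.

142 metres

At 31.95° a degree of longitude is 111700 × cos 31.95° ≈ 94778.6 m, so 0.0015° corresponds to 142.168 m.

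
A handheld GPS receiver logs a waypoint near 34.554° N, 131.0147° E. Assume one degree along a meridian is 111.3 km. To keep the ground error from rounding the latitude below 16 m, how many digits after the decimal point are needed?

4 decimal places

One degree of latitude covers 111300 m.
With N decimal places the half-ulp bound is 0.5·10⁻ᴺ°, or 0.5·10⁻ᴺ × 111300 m on the ground.
Need 0.5 × 111300 × 10⁻ᴺ ≤ 16 → 10⁻ᴺ ≤ 2.875e-04, so N ≥ 3.54.
At 3 places the error can reach 55.6 m, but 4 places keeps it to 5.57 m.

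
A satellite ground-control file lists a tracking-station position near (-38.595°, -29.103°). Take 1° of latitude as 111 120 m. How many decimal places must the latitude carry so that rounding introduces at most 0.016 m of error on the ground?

7

One degree of latitude covers 111120 m.
Rounding to N decimal places gives at most 0.5 × 10⁻ᴺ degrees of error, i.e. 0.5 × 10⁻ᴺ × 111120 m.
Need 0.5 × 111120 × 10⁻ᴺ ≤ 0.016 → 10⁻ᴺ ≤ 2.880e-07, so N ≥ 6.54.
So 7 decimal places suffice (0.00556 m); 6 would allow up to 0.0556 m.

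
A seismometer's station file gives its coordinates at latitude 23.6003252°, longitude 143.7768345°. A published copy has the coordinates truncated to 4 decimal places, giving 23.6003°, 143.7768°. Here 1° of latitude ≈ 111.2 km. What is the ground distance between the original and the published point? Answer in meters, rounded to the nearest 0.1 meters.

4.5 meters

Δlat = 23.6003252 − 23.6003 = +0.0000252°; Δlon = 143.7768345 − 143.7768 = +0.0000345°.
North–south shift: 0.0000252 × 111200 = 2.80224 m.
East–west at this latitude: 0.0000345° × 111200 × cos 23.6003° ≈ 0.0000345 × 101899 = 3.51553 m.
Hypotenuse of the two orthogonal shifts: √(2.80224² + 3.51553²) = 4.49572 m.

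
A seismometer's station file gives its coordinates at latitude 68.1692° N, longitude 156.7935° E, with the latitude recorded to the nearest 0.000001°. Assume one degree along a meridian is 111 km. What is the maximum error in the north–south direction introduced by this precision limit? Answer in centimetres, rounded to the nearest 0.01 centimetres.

Rounding to 6 decimal places leaves the latitude within ±5e-07° of the true value.
Along the meridian that is 5e-07° × 111000 m/° = 0.0555 m.
That is 0.0555 m = 5.55 cm.

5.55 centimetres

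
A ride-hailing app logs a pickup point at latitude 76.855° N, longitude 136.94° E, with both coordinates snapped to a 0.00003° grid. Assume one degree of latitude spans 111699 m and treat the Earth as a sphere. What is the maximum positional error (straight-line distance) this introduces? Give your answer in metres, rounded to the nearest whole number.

2 metres

With a 0.00003° grid the true value lies within half a step, ±0.00003°/2 = ±1.5e-05°, of the stored one.
North–south component: 1.5e-05° × 111699 = 1.67549 m.
East–west component at 76.855°: 1.5e-05° × 111699 × cos 76.855° ≈ 1.5e-05 × 25402.2 ≈ 0.381032 m.
The two errors are perpendicular, so the maximum displacement is √(1.67549² + 0.381032²) ≈ 1.71827 m.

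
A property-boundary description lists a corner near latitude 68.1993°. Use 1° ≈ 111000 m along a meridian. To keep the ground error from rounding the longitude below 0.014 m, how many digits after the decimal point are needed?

At 68.1993° one degree of longitude covers 111000 × cos 68.1993° ≈ 111000 × 0.3714 ≈ 41223.1 m.
N decimal places → at most half a unit in the last place, 0.5 × 10⁻ᴺ° = 41223.1/2 × 10⁻ᴺ m.
Need 0.5 × 41223.1 × 10⁻ᴺ ≤ 0.014 → 10⁻ᴺ ≤ 6.792e-07, so N ≥ 6.17.
At 6 places the error can reach 0.0206 m, but 7 places keeps it to 0.00206 m.

7 decimal places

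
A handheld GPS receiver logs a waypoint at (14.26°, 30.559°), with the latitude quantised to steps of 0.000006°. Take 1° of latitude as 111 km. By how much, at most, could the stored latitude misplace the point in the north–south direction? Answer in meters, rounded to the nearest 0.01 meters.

0.33 meters

With a 0.000006° grid the true value lies within half a step, ±0.000006°/2 = ±3e-06°, of the stored one.
So the N–S error is at most 3e-06 × 111000 = 0.333 m.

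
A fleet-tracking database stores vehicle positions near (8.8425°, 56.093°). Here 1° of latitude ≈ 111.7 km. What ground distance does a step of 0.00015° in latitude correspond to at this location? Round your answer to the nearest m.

17 m

Along a meridian 0.00015° is 0.00015 × 111700 = 16.755 m.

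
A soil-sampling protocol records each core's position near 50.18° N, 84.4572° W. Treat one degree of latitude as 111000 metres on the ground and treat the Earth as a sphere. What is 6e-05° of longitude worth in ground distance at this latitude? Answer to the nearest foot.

6e-05° of longitude at 50.18° is 6e-05 × 111000 × cos 50.18° ≈ 6e-05 × 71081.9 = 4.26492 m.
Converting: 4.26492 m × 3.2808 ft/m ≈ 13.993 ft.

14 feet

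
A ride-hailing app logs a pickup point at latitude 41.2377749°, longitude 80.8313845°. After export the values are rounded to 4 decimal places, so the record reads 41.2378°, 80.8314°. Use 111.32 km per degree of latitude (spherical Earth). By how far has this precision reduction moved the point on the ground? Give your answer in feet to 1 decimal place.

10.1 feet

Δlat = 41.2377749 − 41.2378 = -0.0000251°; Δlon = 80.8313845 − 80.8314 = -0.0000155°.
North–south shift: -0.0000251 × 111320 = -2.79413 m.
E–W at 41.2378°: -0.0000155° × 111320 × cos 41.2378° = -0.0000155 × 111320 × 0.7520 ≈ -1.29751 m.
Hypotenuse of the two orthogonal shifts: √(2.79413² + 1.29751²) = 3.0807 m.
Converting: 3.0807 m × 3.2808 ft/m ≈ 10.107 ft.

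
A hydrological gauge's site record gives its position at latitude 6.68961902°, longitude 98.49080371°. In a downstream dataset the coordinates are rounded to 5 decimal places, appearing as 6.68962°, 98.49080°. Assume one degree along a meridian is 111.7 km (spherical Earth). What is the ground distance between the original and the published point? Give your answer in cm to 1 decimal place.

The latitude changed by -0.00000098° and the longitude by +0.00000371°.
N–S: -0.00000098° × 111700 m/° = -0.109466 m.
E–W at 6.68962°: 0.00000371° × 111700 × cos 6.68962° = 0.00000371 × 111700 × 0.9932 ≈ 0.411586 m.
Distance: √(0.109466² + 0.411586²) ≈ 0.425894 m.
That is 0.425894 m = 42.589 cm.

42.6 cm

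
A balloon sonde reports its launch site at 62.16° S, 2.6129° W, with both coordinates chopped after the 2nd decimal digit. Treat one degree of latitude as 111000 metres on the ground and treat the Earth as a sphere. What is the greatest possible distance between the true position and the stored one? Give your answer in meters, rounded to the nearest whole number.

1225 meters

Truncating at 2 decimal places can drop up to a full unit in the last place, so each coordinate may be off by as much as 0.01°.
N–S: 0.01° × 111000 m/° = 1110 m.
E–W at 62.16°: 0.01° × 111000 × cos 62.16° = 0.01 × 111000 × 0.4670 ≈ 518.375 m.
Combining orthogonally: (1110² + 518.375²)^½ ≈ 1225.08 m.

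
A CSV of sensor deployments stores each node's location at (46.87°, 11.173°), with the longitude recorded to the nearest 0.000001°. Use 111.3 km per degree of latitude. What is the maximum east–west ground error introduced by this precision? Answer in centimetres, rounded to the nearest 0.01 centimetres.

3.80 centimetres

Rounding to 6 decimal places leaves the longitude within ±5e-07° of the true value.
At latitude 46.87° a degree of longitude spans 111300 m × cos 46.87° = 111300 × 0.6837 ≈ 76090.9 m.
Maximum E–W displacement: 5e-07 × 76090.9 = 0.0380455 m.
That is 0.0380455 m = 3.8045 cm.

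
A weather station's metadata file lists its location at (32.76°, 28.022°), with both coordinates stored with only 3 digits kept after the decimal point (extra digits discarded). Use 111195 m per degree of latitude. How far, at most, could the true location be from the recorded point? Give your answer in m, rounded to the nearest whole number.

Truncating at 3 decimal places can drop up to a full unit in the last place, so each coordinate may be off by as much as 0.001°.
N–S: 0.001° × 111195 m/° = 111.195 m.
East–west component at 32.76°: 0.001° × 111195 × cos 32.76° ≈ 0.001 × 93508.8 ≈ 93.5088 m.
Combining orthogonally: (111.195² + 93.5088²)^½ ≈ 145.287 m.

145 m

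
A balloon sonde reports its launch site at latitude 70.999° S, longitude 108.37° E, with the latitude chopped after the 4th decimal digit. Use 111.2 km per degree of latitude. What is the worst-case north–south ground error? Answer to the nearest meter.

11 meters

Truncating at 4 decimal places can drop up to a full unit in the last place, so the latitude may be off by as much as 0.0001°.
So the N–S error is at most 0.0001 × 111200 = 11.12 m.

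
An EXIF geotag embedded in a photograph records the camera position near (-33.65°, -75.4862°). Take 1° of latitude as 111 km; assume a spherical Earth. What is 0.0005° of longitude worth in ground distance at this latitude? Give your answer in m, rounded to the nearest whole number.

One degree of longitude here spans 111000 × cos 33.65° = 111000 × 0.8324 ≈ 92400.6 m; 0.0005° of that is 46.2003 m.

46 m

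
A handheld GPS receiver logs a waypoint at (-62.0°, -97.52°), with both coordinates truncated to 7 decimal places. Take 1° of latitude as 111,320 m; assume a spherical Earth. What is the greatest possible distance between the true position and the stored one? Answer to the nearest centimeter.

1 centimeters

Truncating at 7 decimal places can drop up to a full unit in the last place, so each coordinate may be off by as much as 1e-07°.
Latitude error → 1e-07 × 111320 = 0.011132 m along the meridian.
E–W at 62°: 1e-07° × 111320 × cos 62° = 1e-07 × 111320 × 0.4695 ≈ 0.00522616 m.
Combining orthogonally: (0.011132² + 0.00522616²)^½ ≈ 0.0122977 m.
That is 0.0122977 m = 1.2298 cm.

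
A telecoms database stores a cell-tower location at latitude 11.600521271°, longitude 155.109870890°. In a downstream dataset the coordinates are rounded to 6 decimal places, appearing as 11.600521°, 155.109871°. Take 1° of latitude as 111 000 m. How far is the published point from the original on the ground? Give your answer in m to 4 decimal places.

Δlat = 11.600521271 − 11.600521 = +0.000000271°; Δlon = 155.109870890 − 155.109871 = -0.000000110°.
North–south shift: 0.000000271 × 111000 = 0.030081 m.
East–west at this latitude: -0.000000110° × 111000 × cos 11.6005° ≈ -0.000000110 × 108733 = -0.0119606 m.
Hypotenuse of the two orthogonal shifts: √(0.030081² + 0.0119606²) = 0.0323716 m.

0.0324 m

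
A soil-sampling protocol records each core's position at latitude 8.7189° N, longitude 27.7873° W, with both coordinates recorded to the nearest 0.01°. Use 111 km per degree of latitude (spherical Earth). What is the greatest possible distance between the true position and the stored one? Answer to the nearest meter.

780 meters

Rounding to 2 decimal places leaves each coordinate within ±0.005° of the true value.
North–south component: 0.005° × 111000 = 555 m.
E–W at 8.7189°: 0.005° × 111000 × cos 8.7189° = 0.005 × 111000 × 0.9884 ≈ 548.586 m.
Combining orthogonally: (555² + 548.586²)^½ ≈ 780.367 m.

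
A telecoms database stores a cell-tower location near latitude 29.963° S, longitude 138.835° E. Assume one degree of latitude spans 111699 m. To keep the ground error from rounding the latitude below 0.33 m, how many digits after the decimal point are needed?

One degree of latitude covers 111699 m.
Rounding to N decimal places gives at most 0.5 × 10⁻ᴺ degrees of error, i.e. 0.5 × 10⁻ᴺ × 111699 m.
Need 0.5 × 111699 × 10⁻ᴺ ≤ 0.33 → 10⁻ᴺ ≤ 5.909e-06, so N ≥ 5.23.
At 5 places the error can reach 0.558 m, but 6 places keeps it to 0.0558 m.

6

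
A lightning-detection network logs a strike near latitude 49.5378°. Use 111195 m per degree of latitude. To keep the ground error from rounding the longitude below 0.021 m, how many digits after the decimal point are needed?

At 49.5378° one degree of longitude covers 111195 × cos 49.5378° ≈ 111195 × 0.6489 ≈ 72159.6 m.
Rounding to N decimal places gives at most 0.5 × 10⁻ᴺ degrees of error, i.e. 0.5 × 10⁻ᴺ × 72159.6 m.
Need 0.5 × 72159.6 × 10⁻ᴺ ≤ 0.021 → 10⁻ᴺ ≤ 5.820e-07, so N ≥ 6.24.
N = 6 would give 0.0361 m (too coarse); N = 7 gives 0.00361 m ≤ 0.021 m.

7 decimal places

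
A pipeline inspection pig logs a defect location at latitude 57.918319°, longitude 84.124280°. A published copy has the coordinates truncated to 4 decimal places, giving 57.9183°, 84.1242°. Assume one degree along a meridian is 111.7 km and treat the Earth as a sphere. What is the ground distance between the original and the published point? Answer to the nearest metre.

Δlat = 57.918319 − 57.9183 = +0.000019°; Δlon = 84.124280 − 84.1242 = +0.000080°.
North–south shift: 0.000019 × 111700 = 2.1223 m.
E–W at 57.9183°: 0.000080° × 111700 × cos 57.9183° = 0.000080 × 111700 × 0.5311 ≈ 4.74616 m.
Distance: √(2.1223² + 4.74616²) ≈ 5.19906 m.

5 metres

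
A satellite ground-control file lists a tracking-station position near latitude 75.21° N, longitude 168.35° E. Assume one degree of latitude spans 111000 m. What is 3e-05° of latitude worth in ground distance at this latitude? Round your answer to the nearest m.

3 m

Along a meridian 3e-05° is 3e-05 × 111000 = 3.33 m.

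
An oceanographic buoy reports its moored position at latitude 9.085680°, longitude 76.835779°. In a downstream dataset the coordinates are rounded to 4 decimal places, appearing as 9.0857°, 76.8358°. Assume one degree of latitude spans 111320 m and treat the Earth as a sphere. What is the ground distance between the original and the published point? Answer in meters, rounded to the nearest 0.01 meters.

3.21 meters

Δlat = 9.085680 − 9.0857 = -0.000020°; Δlon = 76.835779 − 76.8358 = -0.000021°.
North–south shift: -0.000020 × 111320 = -2.2264 m.
E–W at 9.0857°: -0.000021° × 111320 × cos 9.0857° = -0.000021 × 111320 × 0.9875 ≈ -2.30839 m.
Distance: √(2.2264² + 2.30839²) ≈ 3.2071 m.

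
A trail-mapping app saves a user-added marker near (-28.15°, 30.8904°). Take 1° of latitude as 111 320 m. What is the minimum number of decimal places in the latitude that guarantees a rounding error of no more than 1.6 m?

One degree of latitude covers 111320 m.
N decimal places → at most half a unit in the last place, 0.5 × 10⁻ᴺ° = 111320/2 × 10⁻ᴺ m.
Setting 55660 × 10⁻ᴺ ≤ 1.6 gives 10ᴺ ≥ 3.479e+04, i.e. N ≥ 4.54.
So 5 decimal places suffice (0.557 m); 4 would allow up to 5.57 m.

5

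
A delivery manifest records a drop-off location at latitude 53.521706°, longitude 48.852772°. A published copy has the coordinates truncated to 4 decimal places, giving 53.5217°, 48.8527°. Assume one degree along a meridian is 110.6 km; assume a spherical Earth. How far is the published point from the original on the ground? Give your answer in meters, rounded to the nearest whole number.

Δlat = 53.521706 − 53.5217 = +0.000006°; Δlon = 48.852772 − 48.8527 = +0.000072°.
North–south shift: 0.000006 × 110600 = 0.6636 m.
E–W at 53.5217°: 0.000072° × 110600 × cos 53.5217° = 0.000072 × 110600 × 0.5945 ≈ 4.73427 m.
Distance: √(0.6636² + 4.73427²) ≈ 4.78055 m.

5 meters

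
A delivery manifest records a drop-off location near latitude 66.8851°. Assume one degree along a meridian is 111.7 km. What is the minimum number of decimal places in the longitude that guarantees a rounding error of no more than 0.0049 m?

7 decimal places

At 66.8851° one degree of longitude covers 111700 × cos 66.8851° ≈ 111700 × 0.3926 ≈ 43850.8 m.
With N decimal places the half-ulp bound is 0.5·10⁻ᴺ°, or 0.5·10⁻ᴺ × 43850.8 m on the ground.
Setting 21925.4 × 10⁻ᴺ ≤ 0.0049 gives 10ᴺ ≥ 4.475e+06, i.e. N ≥ 6.65.
So 7 decimal places suffice (0.00219 m); 6 would allow up to 0.0219 m.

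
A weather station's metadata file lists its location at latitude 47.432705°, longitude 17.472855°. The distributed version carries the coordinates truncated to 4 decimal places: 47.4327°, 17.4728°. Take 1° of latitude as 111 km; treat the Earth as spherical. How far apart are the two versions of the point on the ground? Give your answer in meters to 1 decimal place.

The latitude changed by +0.000005° and the longitude by +0.000055°.
N–S: 0.000005° × 111000 m/° = 0.555 m.
E–W at 47.4327°: 0.000055° × 111000 × cos 47.4327° = 0.000055 × 111000 × 0.6765 ≈ 4.12976 m.
Combined displacement = (0.555² + 4.12976²)^½ ≈ 4.16689 m.

4.2 meters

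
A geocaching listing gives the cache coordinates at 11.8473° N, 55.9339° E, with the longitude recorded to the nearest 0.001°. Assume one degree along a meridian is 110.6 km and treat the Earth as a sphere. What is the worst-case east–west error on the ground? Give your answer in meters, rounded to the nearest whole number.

Rounding to 3 decimal places leaves the longitude within ±0.0005° of the true value.
At latitude 11.8473° a degree of longitude spans 110600 m × cos 11.8473° = 110600 × 0.9787 ≈ 108244 m.
East–west error: 0.0005° × 108244 m/° ≈ 54.122 m.

54 meters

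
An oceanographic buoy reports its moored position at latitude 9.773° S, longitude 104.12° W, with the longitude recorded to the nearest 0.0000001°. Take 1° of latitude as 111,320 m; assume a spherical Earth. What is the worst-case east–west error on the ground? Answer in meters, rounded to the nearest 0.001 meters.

Rounding to 7 decimal places leaves the longitude within ±5e-08° of the true value.
At latitude 9.773° a degree of longitude spans 111320 m × cos 9.773° = 111320 × 0.9855 ≈ 109705 m.
Maximum E–W displacement: 5e-08 × 109705 = 0.00548523 m.

0.005 meters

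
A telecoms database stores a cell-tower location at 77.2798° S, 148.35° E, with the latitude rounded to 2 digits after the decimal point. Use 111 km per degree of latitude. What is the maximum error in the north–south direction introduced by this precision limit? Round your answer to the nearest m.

Rounding to 2 decimal places leaves the latitude within ±0.005° of the true value.
North–south distance: 0.005° × 111000 m/° = 555 m.

555 m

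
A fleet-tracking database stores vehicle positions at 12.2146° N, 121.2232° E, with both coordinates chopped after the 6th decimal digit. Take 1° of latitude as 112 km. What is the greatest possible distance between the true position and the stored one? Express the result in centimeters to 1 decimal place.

Truncating at 6 decimal places can drop up to a full unit in the last place, so each coordinate may be off by as much as 1e-06°.
Latitude error → 1e-06 × 112000 = 0.112 m along the meridian.
East–west component at 12.2146°: 1e-06° × 112000 × cos 12.2146° ≈ 1e-06 × 109465 ≈ 0.109465 m.
The two errors are perpendicular, so the maximum displacement is √(0.112² + 0.109465²) ≈ 0.156609 m.
That is 0.156609 m = 15.661 cm.

15.7 centimeters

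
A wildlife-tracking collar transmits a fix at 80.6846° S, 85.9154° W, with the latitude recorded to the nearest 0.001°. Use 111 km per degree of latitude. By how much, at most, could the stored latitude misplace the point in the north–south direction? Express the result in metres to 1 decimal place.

Rounding to 3 decimal places leaves the latitude within ±0.0005° of the true value.
So the N–S error is at most 0.0005 × 111000 = 55.5 m.

55.5 metres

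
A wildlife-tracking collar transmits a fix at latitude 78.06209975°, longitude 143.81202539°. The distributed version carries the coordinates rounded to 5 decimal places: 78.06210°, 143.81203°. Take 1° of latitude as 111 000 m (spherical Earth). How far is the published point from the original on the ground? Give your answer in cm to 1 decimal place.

Δlat = 78.06209975 − 78.06210 = -0.00000025°; Δlon = 143.81202539 − 143.81203 = -0.00000461°.
N–S: -0.00000025° × 111000 m/° = -0.02775 m.
East–west at this latitude: -0.00000461° × 111000 × cos 78.0621° ≈ -0.00000461 × 22960.5 = -0.105848 m.
Hypotenuse of the two orthogonal shifts: √(0.02775² + 0.105848²) = 0.109425 m.
That is 0.109425 m = 10.943 cm.

10.9 cm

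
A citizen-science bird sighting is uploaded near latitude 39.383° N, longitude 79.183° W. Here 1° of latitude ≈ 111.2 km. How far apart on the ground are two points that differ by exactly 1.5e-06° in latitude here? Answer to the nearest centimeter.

17 centimeters

Along a meridian 1.5e-06° is 1.5e-06 × 111200 = 0.1668 m.
That is 0.1668 m = 16.68 cm.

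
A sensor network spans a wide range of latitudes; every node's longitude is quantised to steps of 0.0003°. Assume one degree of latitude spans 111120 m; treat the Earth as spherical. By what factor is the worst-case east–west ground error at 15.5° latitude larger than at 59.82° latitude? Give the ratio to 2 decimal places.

1.92

With a 0.0003° grid the true value lies within half a step, ±0.0003°/2 = ±0.00015°, of the stored one.
At 15.5°: 0.00015° × 111120 × cos 15.5° = 0.00015 × 111120 × 0.9636 ≈ 16.062 m.
At 59.82°: 0.00015° × 111120 × cos 59.82° = 0.00015 × 111120 × 0.5027 ≈ 8.3793 m.
Ratio: 16.062 / 8.3793 = cos 15.5° / cos 59.82° ≈ 1.9168.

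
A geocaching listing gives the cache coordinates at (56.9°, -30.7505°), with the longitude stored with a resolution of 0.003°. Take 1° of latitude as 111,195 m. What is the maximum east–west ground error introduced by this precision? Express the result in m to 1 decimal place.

91.1 m

With a 0.003° grid the true value lies within half a step, ±0.003°/2 = ±0.0015°, of the stored one.
At latitude 56.9° a degree of longitude spans 111195 m × cos 56.9° = 111195 × 0.5461 ≈ 60723.8 m.
Maximum E–W displacement: 0.0015 × 60723.8 = 91.0857 m.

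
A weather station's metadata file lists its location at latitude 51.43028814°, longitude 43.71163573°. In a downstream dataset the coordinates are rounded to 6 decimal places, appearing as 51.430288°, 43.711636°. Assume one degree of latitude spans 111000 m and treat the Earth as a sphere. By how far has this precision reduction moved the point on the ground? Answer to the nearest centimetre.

2 centimetres

The latitude changed by +0.00000014° and the longitude by -0.00000027°.
N–S: 0.00000014° × 111000 m/° = 0.01554 m.
East–west at this latitude: -0.00000027° × 111000 × cos 51.4303° ≈ -0.00000027 × 69204.8 = -0.0186853 m.
Distance: √(0.01554² + 0.0186853²) ≈ 0.0243029 m.
That is 0.0243029 m = 2.4303 cm.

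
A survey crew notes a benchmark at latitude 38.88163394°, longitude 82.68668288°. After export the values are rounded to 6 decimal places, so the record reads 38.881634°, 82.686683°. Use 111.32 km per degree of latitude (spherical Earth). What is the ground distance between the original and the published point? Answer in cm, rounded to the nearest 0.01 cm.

Δlat = 38.88163394 − 38.881634 = -0.00000006°; Δlon = 82.68668288 − 82.686683 = -0.00000012°.
N–S: -0.00000006° × 111320 m/° = -0.0066792 m.
East–west at this latitude: -0.00000012° × 111320 × cos 38.8816° ≈ -0.00000012 × 86656.4 = -0.0103988 m.
Hypotenuse of the two orthogonal shifts: √(0.0066792² + 0.0103988²) = 0.0123591 m.
That is 0.0123591 m = 1.2359 cm.

1.24 cm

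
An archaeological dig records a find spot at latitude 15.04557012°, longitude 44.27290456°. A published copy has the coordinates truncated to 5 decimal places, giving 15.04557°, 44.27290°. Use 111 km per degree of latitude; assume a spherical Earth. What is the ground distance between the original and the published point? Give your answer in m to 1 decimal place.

0.5 m

The latitude changed by +0.00000012° and the longitude by +0.00000456°.
N–S: 0.00000012° × 111000 m/° = 0.01332 m.
E–W at 15.0456°: 0.00000456° × 111000 × cos 15.0456° = 0.00000456 × 111000 × 0.9657 ≈ 0.488809 m.
Distance: √(0.01332² + 0.488809²) ≈ 0.48899 m.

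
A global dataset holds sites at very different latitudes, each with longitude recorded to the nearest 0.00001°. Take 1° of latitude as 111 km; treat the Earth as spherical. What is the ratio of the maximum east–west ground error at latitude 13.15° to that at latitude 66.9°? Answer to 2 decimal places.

Rounding to 5 decimal places leaves the longitude within ±5e-06° of the true value.
At 13.15°: 5e-06° × 111000 × cos 13.15° = 5e-06 × 111000 × 0.9738 ≈ 0.54045 m.
Error at 66.9° = 5e-06° × 111000 × cos 66.9° ≈ 0.555 × 0.3923 = 0.21775 m.
The ratio reduces to cos 13.15° / cos 66.9° = 0.9738/0.3923 ≈ 2.4820.

2.48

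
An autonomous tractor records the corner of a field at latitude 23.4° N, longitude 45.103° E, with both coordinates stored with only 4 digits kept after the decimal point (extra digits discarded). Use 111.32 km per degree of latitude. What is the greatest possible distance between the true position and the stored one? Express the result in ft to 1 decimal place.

49.6 ft

Truncating at 4 decimal places can drop up to a full unit in the last place, so each coordinate may be off by as much as 0.0001°.
N–S: 0.0001° × 111320 m/° = 11.132 m.
Longitude error → 0.0001 × 111320 × cos 23.4° = 0.0001 × 111320 × 0.9178 ≈ 10.2164 m.
Worst case both components are at the extreme and orthogonal: √(11.132² + 10.2164²) ≈ 15.1095 m.
Converting: 15.1095 m × 3.2808 ft/m ≈ 49.572 ft.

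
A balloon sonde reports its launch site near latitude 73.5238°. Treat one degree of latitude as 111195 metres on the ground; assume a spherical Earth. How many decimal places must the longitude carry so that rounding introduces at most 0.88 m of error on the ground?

At 73.5238° one degree of longitude covers 111195 × cos 73.5238° ≈ 111195 × 0.2836 ≈ 31536.8 m.
With N decimal places the half-ulp bound is 0.5·10⁻ᴺ°, or 0.5·10⁻ᴺ × 31536.8 m on the ground.
Need 0.5 × 31536.8 × 10⁻ᴺ ≤ 0.88 → 10⁻ᴺ ≤ 5.581e-05, so N ≥ 4.25.
N = 4 would give 1.58 m (too coarse); N = 5 gives 0.158 m ≤ 0.88 m.

5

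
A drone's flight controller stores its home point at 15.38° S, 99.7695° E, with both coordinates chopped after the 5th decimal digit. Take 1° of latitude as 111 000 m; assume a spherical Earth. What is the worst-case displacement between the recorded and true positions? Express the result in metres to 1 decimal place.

1.5 metres

Truncating at 5 decimal places can drop up to a full unit in the last place, so each coordinate may be off by as much as 1e-05°.
N–S: 1e-05° × 111000 m/° = 1.11 m.
E–W at 15.38°: 1e-05° × 111000 × cos 15.38° = 1e-05 × 111000 × 0.9642 ≈ 1.07025 m.
Worst case both components are at the extreme and orthogonal: √(1.11² + 1.07025²) ≈ 1.54192 m.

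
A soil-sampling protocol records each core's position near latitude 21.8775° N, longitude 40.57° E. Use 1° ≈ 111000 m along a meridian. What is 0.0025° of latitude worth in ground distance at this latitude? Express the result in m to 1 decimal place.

277.5 m

Along a meridian 0.0025° is 0.0025 × 111000 = 277.5 m.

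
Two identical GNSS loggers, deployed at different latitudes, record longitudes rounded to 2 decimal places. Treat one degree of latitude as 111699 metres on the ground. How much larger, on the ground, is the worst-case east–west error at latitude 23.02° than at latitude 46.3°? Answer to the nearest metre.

Rounding to 2 decimal places leaves the longitude within ±0.005° of the true value.
At 23.02°: 0.005° × 111699 × cos 23.02° = 0.005 × 111699 × 0.9204 ≈ 514.02 m.
Error at 46.3° = 0.005° × 111699 × cos 46.3° ≈ 558.5 × 0.6909 = 385.85 m.
Difference: 514.02 − 385.85 = 128.17 m.

128 metres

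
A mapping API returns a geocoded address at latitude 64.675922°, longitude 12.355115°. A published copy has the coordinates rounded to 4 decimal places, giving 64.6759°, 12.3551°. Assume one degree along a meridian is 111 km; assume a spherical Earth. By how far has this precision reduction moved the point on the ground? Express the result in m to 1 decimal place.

2.5 m

Δlat = 64.675922 − 64.6759 = +0.000022°; Δlon = 12.355115 − 12.3551 = +0.000015°.
North–south shift: 0.000022 × 111000 = 2.442 m.
E–W at 64.6759°: 0.000015° × 111000 × cos 64.6759° = 0.000015 × 111000 × 0.4277 ≈ 0.712184 m.
Distance: √(2.442² + 0.712184²) ≈ 2.54373 m.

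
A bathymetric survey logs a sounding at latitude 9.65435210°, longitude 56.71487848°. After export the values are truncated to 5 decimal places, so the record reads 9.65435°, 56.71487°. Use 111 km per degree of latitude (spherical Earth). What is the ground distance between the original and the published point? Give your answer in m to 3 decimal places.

Δlat = 9.65435210 − 9.65435 = +0.00000210°; Δlon = 56.71487848 − 56.71487 = +0.00000848°.
North–south shift: 0.00000210 × 111000 = 0.2331 m.
E–W at 9.65435°: 0.00000848° × 111000 × cos 9.65435° = 0.00000848 × 111000 × 0.9858 ≈ 0.927949 m.
Combined displacement = (0.2331² + 0.927949²)^½ ≈ 0.956778 m.

0.957 m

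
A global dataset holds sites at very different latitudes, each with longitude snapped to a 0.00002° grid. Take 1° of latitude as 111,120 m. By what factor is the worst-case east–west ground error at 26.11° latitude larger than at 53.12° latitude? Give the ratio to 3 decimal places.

With a 0.00002° grid the true value lies within half a step, ±0.00002°/2 = ±1e-05°, of the stored one.
Error at 26.11° = 1e-05° × 111120 × cos 26.11° ≈ 1.1112 × 0.8980 = 0.9978 m.
Error at 53.12° = 1e-05° × 111120 × cos 53.12° ≈ 1.1112 × 0.6001 = 0.66688 m.
Ratio: 0.9978 / 0.66688 = cos 26.11° / cos 53.12° ≈ 1.4962.

1.496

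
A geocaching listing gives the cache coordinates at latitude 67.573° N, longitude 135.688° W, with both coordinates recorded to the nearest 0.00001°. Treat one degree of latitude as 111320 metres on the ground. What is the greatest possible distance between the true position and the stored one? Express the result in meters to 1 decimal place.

Rounding to 5 decimal places leaves each coordinate within ±5e-06° of the true value.
N–S: 5e-06° × 111320 m/° = 0.5566 m.
E–W at 67.573°: 5e-06° × 111320 × cos 67.573° = 5e-06 × 111320 × 0.3815 ≈ 0.212346 m.
Worst case both components are at the extreme and orthogonal: √(0.5566² + 0.212346²) ≈ 0.59573 m.

0.6 meters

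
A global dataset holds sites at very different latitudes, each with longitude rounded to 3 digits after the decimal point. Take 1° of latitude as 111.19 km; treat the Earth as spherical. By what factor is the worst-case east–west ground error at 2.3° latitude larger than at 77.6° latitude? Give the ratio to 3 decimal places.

4.653

Rounding to 3 decimal places leaves the longitude within ±0.0005° of the true value.
At 2.3°: 0.0005° × 111190 × cos 2.3° = 0.0005 × 111190 × 0.9992 ≈ 55.55 m.
Error at 77.6° = 0.0005° × 111190 × cos 77.6° ≈ 55.595 × 0.2147 = 11.938 m.
Ratio: 55.55 / 11.938 = cos 2.3° / cos 77.6° ≈ 4.6531.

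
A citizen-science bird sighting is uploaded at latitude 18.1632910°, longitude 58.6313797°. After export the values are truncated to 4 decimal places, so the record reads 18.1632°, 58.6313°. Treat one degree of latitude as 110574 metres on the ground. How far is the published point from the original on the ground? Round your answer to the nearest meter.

The latitude changed by +0.0000910° and the longitude by +0.0000797°.
North–south shift: 0.0000910 × 110574 = 10.0622 m.
E–W at 18.1632°: 0.0000797° × 110574 × cos 18.1632° = 0.0000797 × 110574 × 0.9502 ≈ 8.37363 m.
Combined displacement = (10.0622² + 8.37363²)^½ ≈ 13.0907 m.

13 meters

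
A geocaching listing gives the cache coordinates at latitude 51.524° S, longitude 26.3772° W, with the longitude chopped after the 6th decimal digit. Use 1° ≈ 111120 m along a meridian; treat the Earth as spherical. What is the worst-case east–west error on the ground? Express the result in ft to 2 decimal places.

Truncating at 6 decimal places can drop up to a full unit in the last place, so the longitude may be off by as much as 1e-06°.
One degree of longitude at 51.524° is 111120 × cos 51.524° ≈ 111120 × 0.6222 = 69137.4 m.
So at most 1e-06° × 69137.4 ≈ 0.0691374 m east–west.
Converting: 0.0691374 m × 3.2808 ft/m ≈ 0.22683 ft.

0.23 ft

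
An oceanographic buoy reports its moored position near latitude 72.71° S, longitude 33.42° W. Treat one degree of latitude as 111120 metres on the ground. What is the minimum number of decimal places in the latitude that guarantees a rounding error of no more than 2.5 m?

5 decimal places

One degree of latitude covers 111120 m.
N decimal places → at most half a unit in the last place, 0.5 × 10⁻ᴺ° = 111120/2 × 10⁻ᴺ m.
Need 0.5 × 111120 × 10⁻ᴺ ≤ 2.5 → 10⁻ᴺ ≤ 4.500e-05, so N ≥ 4.35.
N = 4 would give 5.56 m (too coarse); N = 5 gives 0.556 m ≤ 2.5 m.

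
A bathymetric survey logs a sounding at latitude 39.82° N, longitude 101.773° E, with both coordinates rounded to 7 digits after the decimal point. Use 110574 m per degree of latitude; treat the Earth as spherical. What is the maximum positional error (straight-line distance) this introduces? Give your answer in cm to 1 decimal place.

Rounding to 7 decimal places leaves each coordinate within ±5e-08° of the true value.
Latitude error → 5e-08 × 110574 = 0.0055287 m along the meridian.
East–west component at 39.82°: 5e-08° × 110574 × cos 39.82° ≈ 5e-08 × 84927.5 ≈ 0.00424637 m.
The two errors are perpendicular, so the maximum displacement is √(0.0055287² + 0.00424637²) ≈ 0.00697124 m.
That is 0.00697124 m = 0.69712 cm.

0.7 cm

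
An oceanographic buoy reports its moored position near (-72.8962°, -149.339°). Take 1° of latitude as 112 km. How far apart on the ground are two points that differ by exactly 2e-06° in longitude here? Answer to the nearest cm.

At 72.8962° a degree of longitude is 112000 × cos 72.8962° ≈ 32939.6 m, so 2e-06° corresponds to 0.0658792 m.
That is 0.0658792 m = 6.5879 cm.

7 cm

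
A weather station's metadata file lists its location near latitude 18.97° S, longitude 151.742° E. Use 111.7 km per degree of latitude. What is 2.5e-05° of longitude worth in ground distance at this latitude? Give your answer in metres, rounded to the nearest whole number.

3 metres

2.5e-05° of longitude at 18.97° is 2.5e-05 × 111700 × cos 18.97° ≈ 2.5e-05 × 105633 = 2.64084 m.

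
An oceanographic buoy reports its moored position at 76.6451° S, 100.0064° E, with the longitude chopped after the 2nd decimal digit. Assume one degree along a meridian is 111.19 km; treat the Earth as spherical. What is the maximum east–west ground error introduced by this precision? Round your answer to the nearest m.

257 m

Truncating at 2 decimal places can drop up to a full unit in the last place, so the longitude may be off by as much as 0.01°.
At latitude 76.6451° a degree of longitude spans 111190 m × cos 76.6451° = 111190 × 0.2310 ≈ 25682.9 m.
So at most 0.01° × 25682.9 ≈ 256.829 m east–west.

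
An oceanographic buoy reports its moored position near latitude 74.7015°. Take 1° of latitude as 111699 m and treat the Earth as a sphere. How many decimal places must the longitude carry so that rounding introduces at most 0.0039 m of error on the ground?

7 decimal places

At 74.7015° one degree of longitude covers 111699 × cos 74.7015° ≈ 111699 × 0.2638 ≈ 29471.5 m.
Rounding to N decimal places gives at most 0.5 × 10⁻ᴺ degrees of error, i.e. 0.5 × 10⁻ᴺ × 29471.5 m.
Setting 14735.8 × 10⁻ᴺ ≤ 0.0039 gives 10ᴺ ≥ 3.778e+06, i.e. N ≥ 6.58.
So 7 decimal places suffice (0.00147 m); 6 would allow up to 0.0147 m.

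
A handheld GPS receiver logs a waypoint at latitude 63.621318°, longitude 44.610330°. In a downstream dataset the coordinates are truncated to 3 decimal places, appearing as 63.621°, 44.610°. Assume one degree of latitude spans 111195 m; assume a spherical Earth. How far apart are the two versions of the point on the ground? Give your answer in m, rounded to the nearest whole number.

The latitude changed by +0.000318° and the longitude by +0.000330°.
North–south shift: 0.000318 × 111195 = 35.36 m.
East–west at this latitude: 0.000330° × 111195 × cos 63.621° ≈ 0.000330 × 49404.7 = 16.3036 m.
Hypotenuse of the two orthogonal shifts: √(35.36² + 16.3036²) = 38.9376 m.

39 m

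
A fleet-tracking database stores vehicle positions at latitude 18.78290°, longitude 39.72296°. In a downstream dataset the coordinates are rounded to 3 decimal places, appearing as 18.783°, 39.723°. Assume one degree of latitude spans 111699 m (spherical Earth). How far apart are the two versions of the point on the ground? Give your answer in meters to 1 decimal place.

11.9 meters

Δlat = 18.78290 − 18.783 = -0.00010°; Δlon = 39.72296 − 39.723 = -0.00004°.
N–S: -0.00010° × 111699 m/° = -11.1699 m.
East–west at this latitude: -0.00004° × 111699 × cos 18.783° ≈ -0.00004 × 105750 = -4.23002 m.
Combined displacement = (11.1699² + 4.23002²)^½ ≈ 11.944 m.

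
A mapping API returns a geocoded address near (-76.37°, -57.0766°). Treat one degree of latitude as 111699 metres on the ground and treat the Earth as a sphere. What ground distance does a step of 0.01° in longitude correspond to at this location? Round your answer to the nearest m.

0.01° of longitude at 76.37° is 0.01 × 111699 × cos 76.37° ≈ 0.01 × 26322 = 263.22 m.

263 m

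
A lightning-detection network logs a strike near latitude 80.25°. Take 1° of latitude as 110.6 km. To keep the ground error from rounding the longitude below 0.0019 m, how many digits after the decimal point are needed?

7

At 80.25° one degree of longitude covers 110600 × cos 80.25° ≈ 110600 × 0.1693 ≈ 18730.1 m.
With N decimal places the half-ulp bound is 0.5·10⁻ᴺ°, or 0.5·10⁻ᴺ × 18730.1 m on the ground.
Need 0.5 × 18730.1 × 10⁻ᴺ ≤ 0.0019 → 10⁻ᴺ ≤ 2.029e-07, so N ≥ 6.69.
At 6 places the error can reach 0.00937 m, but 7 places keeps it to 0.000937 m.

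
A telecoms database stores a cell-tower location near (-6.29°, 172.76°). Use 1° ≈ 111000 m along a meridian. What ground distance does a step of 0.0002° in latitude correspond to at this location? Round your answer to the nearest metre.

Along a meridian 0.0002° is 0.0002 × 111000 = 22.2 m.

22 metres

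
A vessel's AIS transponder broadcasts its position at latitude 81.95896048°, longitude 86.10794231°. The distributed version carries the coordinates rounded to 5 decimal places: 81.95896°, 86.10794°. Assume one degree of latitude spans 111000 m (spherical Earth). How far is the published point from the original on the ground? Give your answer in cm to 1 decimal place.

6.4 cm

Δlat = 81.95896048 − 81.95896 = +0.00000048°; Δlon = 86.10794231 − 86.10794 = +0.00000231°.
North–south shift: 0.00000048 × 111000 = 0.05328 m.
E–W at 81.959°: 0.00000231° × 111000 × cos 81.959° = 0.00000231 × 111000 × 0.1399 ≈ 0.0358672 m.
Combined displacement = (0.05328² + 0.0358672²)^½ ≈ 0.0642279 m.
That is 0.0642279 m = 6.4228 cm.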